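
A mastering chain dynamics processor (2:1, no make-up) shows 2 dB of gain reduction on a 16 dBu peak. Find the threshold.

Gain reduction = 16 − 14 = 2 dB; output overshoot = GR / (R − 1) = 2 / 1 = 2 dB.
Threshold = output − output overshoot = 14 − 2 = 12 dBu.

12 dBu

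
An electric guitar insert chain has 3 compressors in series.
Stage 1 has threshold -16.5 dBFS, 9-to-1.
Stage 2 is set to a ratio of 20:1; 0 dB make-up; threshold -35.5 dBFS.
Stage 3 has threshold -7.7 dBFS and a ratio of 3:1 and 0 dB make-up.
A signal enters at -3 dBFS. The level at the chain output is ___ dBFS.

Stage 1: 13.5 dB above -16.5 dBFS, reduced 9:1 to 1.5 dB above → -15 dBFS.
Stage 2: 20.5 dB above -35.5 dBFS, reduced 20:1 to 1.025 dB above → -34.475 dBFS.
Stage 3: below threshold (-34.475 ≤ -7.7); passes unchanged; output -34.475 dBFS.

-34.475 dBFS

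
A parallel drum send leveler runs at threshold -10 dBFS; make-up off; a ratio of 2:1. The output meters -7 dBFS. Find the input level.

-4 dBFS

Post-compression overshoot = -7 − (-10) = 3 dB.
Before 2:1 compression the overshoot was 3 × 2 = 6 dB, so input = -10 + 6 = -4 dBFS.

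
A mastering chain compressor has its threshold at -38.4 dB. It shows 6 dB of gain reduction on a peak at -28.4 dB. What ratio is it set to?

Input overshoot = -28.4 − (-38.4) = 10 dB.
Output overshoot = 10 − 6 = 4 dB.
Ratio = input overshoot / output overshoot = 10 / 4 = 2.5.

2.5:1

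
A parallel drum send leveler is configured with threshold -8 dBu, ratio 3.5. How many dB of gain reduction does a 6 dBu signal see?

10 dB

The signal is 14 dB above threshold.
After 3.5:1 compression the overshoot becomes 14/3.5 = 4 dB.
GR = overshoot in − overshoot out = 14 − 4 = 10 dB.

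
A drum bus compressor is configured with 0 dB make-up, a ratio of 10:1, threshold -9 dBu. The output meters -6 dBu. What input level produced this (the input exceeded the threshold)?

21 dBu

The compressed level sits -6 − (-9) = 3 dB over threshold.
Before 10:1 compression the overshoot was 3 × 10 = 30 dB, so input = -9 + 30 = 21 dBu.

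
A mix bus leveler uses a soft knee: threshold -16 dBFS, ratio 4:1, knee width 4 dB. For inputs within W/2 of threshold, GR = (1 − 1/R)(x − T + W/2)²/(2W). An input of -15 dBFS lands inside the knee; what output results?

x − T + W/2 = -15 − (-16) + 2 = 3.
GR = (1 − 1/4) × 3² / 8 = 0.75 × 9 / 8 = 0.84375 dB.
Output = -15 − 0.84375 = -15.84375 dBFS.

-15.84375 dBFS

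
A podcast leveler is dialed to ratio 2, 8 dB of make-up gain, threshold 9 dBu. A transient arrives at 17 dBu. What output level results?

21 dBu

The input is 8 dB above the 9 dBu threshold.
The 8 dB excess becomes 4 dB after 2:1 reduction.
Output = 9 + 4 = 13 dBu; make-up adds 8 dB, giving 21 dBu.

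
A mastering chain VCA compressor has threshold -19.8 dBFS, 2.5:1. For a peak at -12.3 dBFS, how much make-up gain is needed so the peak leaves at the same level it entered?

4.5 dB

The peak compresses to -19.8 + 7.5/2.5 = -16.8 dBFS.
To reach -12.3 dBFS requires -12.3 − (-16.8) = 4.5 dB of make-up.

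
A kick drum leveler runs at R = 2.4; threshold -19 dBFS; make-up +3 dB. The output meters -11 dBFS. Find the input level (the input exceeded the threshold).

Remove make-up: -11 − 3 = -14 dBFS.
That's 5 dB above the -19 dBFS threshold.
Before 2.4:1 compression the overshoot was 5 × 2.4 = 12 dB, so input = -19 + 12 = -7 dBFS.

-7 dBFS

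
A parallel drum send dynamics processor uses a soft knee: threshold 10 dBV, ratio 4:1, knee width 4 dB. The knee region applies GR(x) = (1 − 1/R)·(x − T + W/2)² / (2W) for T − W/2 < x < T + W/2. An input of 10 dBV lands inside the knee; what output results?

x − T + W/2 = 10 − 10 + 2 = 2.
GR = (1 − 1/4) × 2² / 8 = 0.75 × 4 / 8 = 0.375 dB.
Output = 10 − 0.375 = 9.625 dBV.

9.625 dBV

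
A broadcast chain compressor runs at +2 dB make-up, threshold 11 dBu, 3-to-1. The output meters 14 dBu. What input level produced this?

14 dBu

Stripping the +2 dB make-up gives 12 dBu at the gain stage.
Post-compression overshoot = 12 − 11 = 1 dB.
Undo the ratio: input overshoot = 1 × 3 = 3 dB, giving input = 14 dBu.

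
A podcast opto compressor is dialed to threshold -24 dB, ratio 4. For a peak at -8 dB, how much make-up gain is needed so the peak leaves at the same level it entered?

12 dB

Overshoot 16 dB → 16/4 = 4 dB after compression, so the compressed level is -24 + 4 = -20 dB.
Make-up = target − compressed = -8 − (-20) = 12 dB.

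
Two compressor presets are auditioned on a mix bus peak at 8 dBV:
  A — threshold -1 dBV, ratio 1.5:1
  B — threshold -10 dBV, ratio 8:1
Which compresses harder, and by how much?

B, by 12.75 dB

A: GR = 9 − 9/1.5 = 3 dB.
B: GR = 18 − 18/8 = 15.75 dB.
B applies 12.75 dB more gain reduction.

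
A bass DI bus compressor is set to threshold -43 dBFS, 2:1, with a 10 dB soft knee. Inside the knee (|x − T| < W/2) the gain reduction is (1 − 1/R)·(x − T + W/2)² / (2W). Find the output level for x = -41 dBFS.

x − T + W/2 = -41 − (-43) + 5 = 7.
GR = (1 − 1/2) × 7² / 20 = 0.5 × 49 / 20 = 1.225 dB.
Output = -41 − 1.225 = -42.225 dBFS.

-42.225 dBFS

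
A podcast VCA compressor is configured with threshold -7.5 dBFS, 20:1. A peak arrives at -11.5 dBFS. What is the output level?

-11.5 dBFS is 4 dB below the -7.5 dBFS threshold, so no gain reduction is applied.
Output = input = -11.5 dBFS.

-11.5 dBFS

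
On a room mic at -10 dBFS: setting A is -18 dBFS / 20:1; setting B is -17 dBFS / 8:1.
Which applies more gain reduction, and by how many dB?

A: 8 dB over, compressed to 0.4 dB over, so 7.6 dB of GR.
B: 7 dB over, compressed to 0.875 dB over, so 6.125 dB of GR.
A applies 1.475 dB more gain reduction.

A, by 1.475 dB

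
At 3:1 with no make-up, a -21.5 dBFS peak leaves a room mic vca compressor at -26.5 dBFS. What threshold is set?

Gain reduction = -21.5 − (-26.5) = 5 dB; output overshoot = GR / (R − 1) = 5 / 2 = 2.5 dB.
Threshold = output − output overshoot = -26.5 − 2.5 = -29 dBFS.

-29 dBFS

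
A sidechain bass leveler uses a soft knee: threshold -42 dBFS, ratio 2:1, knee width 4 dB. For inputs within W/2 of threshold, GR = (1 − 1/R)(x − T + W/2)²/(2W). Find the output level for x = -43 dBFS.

x − T + W/2 = -43 − (-42) + 2 = 1.
GR = (1 − 1/2) × 1² / 8 = 0.5 × 1 / 8 = 0.0625 dB.
Output = -43 − 0.0625 = -43.0625 dBFS.

-43.0625 dBFS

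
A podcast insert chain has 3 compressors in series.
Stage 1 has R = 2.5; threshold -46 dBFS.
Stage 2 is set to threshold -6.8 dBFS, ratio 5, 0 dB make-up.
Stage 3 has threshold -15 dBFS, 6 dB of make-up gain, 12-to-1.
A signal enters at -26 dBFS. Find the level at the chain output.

-32 dBFS

Stage 1: overshoot 20 dB → 20/2.5 = 8 dB → -38 dBFS.
Stage 2: -38 dBFS ≤ -6.8 dBFS, so stage 2 doesn't engage; output -38 dBFS.
Stage 3: below threshold (-38 ≤ -15); passes unchanged; make-up brings it to -32 dBFS.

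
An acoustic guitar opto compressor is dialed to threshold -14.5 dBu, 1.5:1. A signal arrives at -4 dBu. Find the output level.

Overshoot: -4 − (-14.5) = 10.5 dB.
At 1.5:1 the overshoot is divided by 1.5, leaving 7 dB above threshold.
That puts the output at -7.5 dBu.

-7.5 dBu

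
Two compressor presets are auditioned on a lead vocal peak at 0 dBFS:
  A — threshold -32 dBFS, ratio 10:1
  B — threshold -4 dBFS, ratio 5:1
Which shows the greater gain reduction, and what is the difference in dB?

A, by 25.6 dB

A: GR = 32 − 32/10 = 28.8 dB.
B: GR = 4 − 4/5 = 3.2 dB.
A reduces 25.6 dB more.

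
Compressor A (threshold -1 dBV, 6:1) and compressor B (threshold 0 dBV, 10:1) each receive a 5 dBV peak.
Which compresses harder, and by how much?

A: 6 dB over, compressed to 1 dB over, so 5 dB of GR.
B: 5 dB over, compressed to 0.5 dB over, so 4.5 dB of GR.
A applies 0.5 dB more gain reduction.

A, by 0.5 dB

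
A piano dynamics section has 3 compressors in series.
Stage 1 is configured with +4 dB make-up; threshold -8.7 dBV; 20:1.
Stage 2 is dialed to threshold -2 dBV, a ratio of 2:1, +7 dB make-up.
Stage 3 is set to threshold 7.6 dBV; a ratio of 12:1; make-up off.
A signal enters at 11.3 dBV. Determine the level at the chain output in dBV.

Stage 1: 20 dB above -8.7 dBV, reduced 20:1 to 1 dB above → -7.7 dBV; +4 dB make-up → -3.7 dBV.
Stage 2: -3.7 dBV ≤ -2 dBV, so stage 2 doesn't engage; make-up brings it to 3.3 dBV.
Stage 3: 3.3 dBV ≤ 7.6 dBV, so stage 3 doesn't engage; output 3.3 dBV.

3.3 dBV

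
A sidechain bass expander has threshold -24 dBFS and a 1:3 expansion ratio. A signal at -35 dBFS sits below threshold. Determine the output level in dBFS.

Undershoot = (-24) − (-35) = 11 dB.
At 1:3, that expands to 33 dB under threshold.
Output = -24 − 33 = -57 dBFS.

-57 dBFS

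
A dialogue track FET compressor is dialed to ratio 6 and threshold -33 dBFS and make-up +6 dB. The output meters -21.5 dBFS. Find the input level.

0 dBFS

Stripping the +6 dB make-up gives -27.5 dBFS at the gain stage.
That's 5.5 dB above the -33 dBFS threshold.
Input overshoot = R × output overshoot = 33 dB → input = -33 + 33 = 0 dBFS.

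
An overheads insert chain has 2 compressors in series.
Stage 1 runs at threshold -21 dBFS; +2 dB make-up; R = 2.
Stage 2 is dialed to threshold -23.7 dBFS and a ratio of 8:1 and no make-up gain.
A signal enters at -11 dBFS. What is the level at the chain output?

Stage 1: 10 dB above -21 dBFS, reduced 2:1 to 5 dB above → -16 dBFS; +2 dB make-up → -14 dBFS.
Stage 2: 9.7 dB above -23.7 dBFS, reduced 8:1 to 1.2125 dB above → -22.4875 dBFS.

-22.4875 dBFS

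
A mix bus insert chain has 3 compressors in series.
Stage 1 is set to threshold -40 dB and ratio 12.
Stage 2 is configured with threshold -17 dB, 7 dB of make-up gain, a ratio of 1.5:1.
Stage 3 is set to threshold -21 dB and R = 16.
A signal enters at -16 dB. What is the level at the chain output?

Stage 1: 24 dB above -40 dB, reduced 12:1 to 2 dB above → -38 dB.
Stage 2: -38 dB is at or below the -17 dB threshold — no compression; make-up brings it to -31 dB.
Stage 3: -31 dB ≤ -21 dB, so stage 3 doesn't engage; output -31 dB.

-31 dB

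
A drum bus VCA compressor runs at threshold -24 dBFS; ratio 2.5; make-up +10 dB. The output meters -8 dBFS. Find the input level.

-9 dBFS

Stripping the +10 dB make-up gives -18 dBFS at the gain stage.
The compressed level sits -18 − (-24) = 6 dB over threshold.
Undo the ratio: input overshoot = 6 × 2.5 = 15 dB, giving input = -9 dBFS.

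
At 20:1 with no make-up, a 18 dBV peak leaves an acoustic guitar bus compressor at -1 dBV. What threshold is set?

-2 dBV

Gain reduction = 18 − (-1) = 19 dB; output overshoot = GR / (R − 1) = 19 / 19 = 1 dB.
Threshold = output − output overshoot = -1 − 1 = -2 dBV.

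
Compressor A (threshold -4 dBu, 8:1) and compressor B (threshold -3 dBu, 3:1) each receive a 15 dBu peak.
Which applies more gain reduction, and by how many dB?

A: 19 dB over, compressed to 2.375 dB over, so 16.625 dB of GR.
B: 18 dB over, compressed to 6 dB over, so 12 dB of GR.
A applies 4.625 dB more gain reduction.

A, by 4.625 dB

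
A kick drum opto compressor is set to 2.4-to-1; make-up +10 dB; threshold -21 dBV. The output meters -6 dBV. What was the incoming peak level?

-9 dBV

Stripping the +10 dB make-up gives -16 dBV at the gain stage.
That's 5 dB above the -21 dBV threshold.
Before 2.4:1 compression the overshoot was 5 × 2.4 = 12 dB, so input = -21 + 12 = -9 dBV.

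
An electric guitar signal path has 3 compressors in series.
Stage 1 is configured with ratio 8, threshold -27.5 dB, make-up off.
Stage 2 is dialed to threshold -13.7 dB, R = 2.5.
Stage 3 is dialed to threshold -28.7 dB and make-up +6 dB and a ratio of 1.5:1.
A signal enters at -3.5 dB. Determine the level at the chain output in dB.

-19.9 dB

Stage 1: -3.5 dB is 24 dB over -27.5 dB; at 8:1 that becomes 3 dB over, giving -24.5 dB.
Stage 2: -24.5 dB ≤ -13.7 dB, so stage 2 doesn't engage; output -24.5 dB.
Stage 3: overshoot 4.2 dB → 4.2/1.5 = 2.8 dB → -25.9 dB; +6 dB make-up → -19.9 dB.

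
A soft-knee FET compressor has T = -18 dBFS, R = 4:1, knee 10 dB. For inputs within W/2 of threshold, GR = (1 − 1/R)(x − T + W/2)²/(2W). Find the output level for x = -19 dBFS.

-19.6 dBFS

x − T + W/2 = -19 − (-18) + 5 = 4.
GR = (1 − 1/4) × 4² / 20 = 0.75 × 16 / 20 = 0.6 dB.
Output = -19 − 0.6 = -19.6 dBFS.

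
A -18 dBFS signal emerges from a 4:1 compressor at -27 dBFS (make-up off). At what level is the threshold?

-30 dBFS

Input is 12 dB above T (since output overshoot × R = input overshoot: (-27 − T)·4 = -18 − T gives T = -30 dBFS).
Check: -30 + (-18 − (-30))/4 = -30 + 3 = -27 dBFS. ✓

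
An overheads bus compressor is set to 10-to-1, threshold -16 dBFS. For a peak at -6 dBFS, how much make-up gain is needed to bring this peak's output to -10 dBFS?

5 dB

The peak compresses to -16 + 10/10 = -15 dBFS.
To reach -10 dBFS requires -10 − (-15) = 5 dB of make-up.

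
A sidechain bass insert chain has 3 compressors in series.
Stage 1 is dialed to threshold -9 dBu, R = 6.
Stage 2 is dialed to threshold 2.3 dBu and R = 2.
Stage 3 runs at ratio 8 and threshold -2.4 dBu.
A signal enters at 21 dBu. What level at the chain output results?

-4 dBu

Stage 1: overshoot 30 dB → 30/6 = 5 dB → -4 dBu.
Stage 2: -4 dBu ≤ 2.3 dBu, so stage 2 doesn't engage; output -4 dBu.
Stage 3: below threshold (-4 ≤ -2.4); passes unchanged; output -4 dBu.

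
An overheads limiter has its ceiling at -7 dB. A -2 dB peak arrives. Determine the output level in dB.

At ∞:1, everything above -7 dB is held at the ceiling.

-7 dB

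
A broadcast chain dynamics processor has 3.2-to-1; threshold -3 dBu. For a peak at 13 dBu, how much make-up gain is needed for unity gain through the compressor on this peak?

11 dB

Overshoot 16 dB → 16/3.2 = 5 dB after compression, so the compressed level is -3 + 5 = 2 dBu.
Make-up = target − compressed = 13 − 2 = 11 dB.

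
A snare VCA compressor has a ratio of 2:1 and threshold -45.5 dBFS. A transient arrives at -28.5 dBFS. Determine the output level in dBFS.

-37 dBFS

-28.5 dBFS sits 17 dB over threshold.
The 17 dB excess becomes 8.5 dB after 2:1 reduction.
That puts the output at -37 dBFS.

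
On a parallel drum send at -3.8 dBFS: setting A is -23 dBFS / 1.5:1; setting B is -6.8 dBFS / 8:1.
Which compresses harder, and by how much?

A: GR = 19.2 − 19.2/1.5 = 6.4 dB.
B: GR = 3 − 3/8 = 2.625 dB.
A reduces 3.775 dB more.

A, by 3.775 dB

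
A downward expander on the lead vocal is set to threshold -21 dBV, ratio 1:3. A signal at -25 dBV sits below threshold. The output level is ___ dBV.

Undershoot = (-21) − (-25) = 4 dB.
At 1:3, that expands to 12 dB under threshold.
Output = -21 − 12 = -33 dBV.

-33 dBV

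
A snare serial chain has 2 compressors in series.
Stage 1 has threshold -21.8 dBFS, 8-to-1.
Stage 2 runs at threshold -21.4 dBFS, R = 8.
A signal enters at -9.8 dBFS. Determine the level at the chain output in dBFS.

-21.2625 dBFS

Stage 1: 12 dB above -21.8 dBFS, reduced 8:1 to 1.5 dB above → -20.3 dBFS.
Stage 2: overshoot 1.1 dB → 1.1/8 = 0.1375 dB → -21.2625 dBFS.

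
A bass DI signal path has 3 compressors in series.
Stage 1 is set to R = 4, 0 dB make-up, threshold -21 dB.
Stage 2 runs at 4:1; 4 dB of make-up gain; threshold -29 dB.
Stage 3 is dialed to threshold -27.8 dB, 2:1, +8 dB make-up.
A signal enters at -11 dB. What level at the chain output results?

Stage 1: 10 dB above -21 dB, reduced 4:1 to 2.5 dB above → -18.5 dB.
Stage 2: -18.5 dB is 10.5 dB over -29 dB; at 4:1 that becomes 2.625 dB over, giving -26.375 dB; +4 dB make-up → -22.375 dB.
Stage 3: 5.425 dB above -27.8 dB, reduced 2:1 to 2.7125 dB above → -25.0875 dB; +8 dB make-up → -17.0875 dB.

-17.0875 dB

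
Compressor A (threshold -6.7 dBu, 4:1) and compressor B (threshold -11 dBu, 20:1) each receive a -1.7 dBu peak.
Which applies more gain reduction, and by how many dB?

A: GR = 5 − 5/4 = 3.75 dB.
B: GR = 9.3 − 9.3/20 = 8.835 dB.
B applies 5.085 dB more gain reduction.

B, by 5.085 dB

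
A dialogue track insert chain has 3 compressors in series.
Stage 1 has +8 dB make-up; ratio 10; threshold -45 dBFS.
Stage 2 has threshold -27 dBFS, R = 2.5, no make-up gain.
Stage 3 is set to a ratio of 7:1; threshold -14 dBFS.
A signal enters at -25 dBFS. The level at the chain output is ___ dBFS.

Stage 1: -25 dBFS is 20 dB over -45 dBFS; at 10:1 that becomes 2 dB over, giving -43 dBFS; +8 dB make-up → -35 dBFS.
Stage 2: -35 dBFS is at or below the -27 dBFS threshold — no compression; output -35 dBFS.
Stage 3: -35 dBFS ≤ -14 dBFS, so stage 3 doesn't engage; output -35 dBFS.

-35 dBFS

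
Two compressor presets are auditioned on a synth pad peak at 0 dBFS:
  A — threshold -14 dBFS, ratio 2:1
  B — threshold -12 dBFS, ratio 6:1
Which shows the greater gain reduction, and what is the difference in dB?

B, by 3 dB

A: 14 dB over, compressed to 7 dB over, so 7 dB of GR.
B: 12 dB over, compressed to 2 dB over, so 10 dB of GR.
B applies 3 dB more gain reduction.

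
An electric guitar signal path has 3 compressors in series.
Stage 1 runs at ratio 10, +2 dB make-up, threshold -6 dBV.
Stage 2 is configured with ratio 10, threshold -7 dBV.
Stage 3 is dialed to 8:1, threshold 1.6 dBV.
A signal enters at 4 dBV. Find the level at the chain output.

-6.6 dBV

Stage 1: 10 dB above -6 dBV, reduced 10:1 to 1 dB above → -5 dBV; +2 dB make-up → -3 dBV.
Stage 2: -3 dBV is 4 dB over -7 dBV; at 10:1 that becomes 0.4 dB over, giving -6.6 dBV.
Stage 3: below threshold (-6.6 ≤ 1.6); passes unchanged; output -6.6 dBV.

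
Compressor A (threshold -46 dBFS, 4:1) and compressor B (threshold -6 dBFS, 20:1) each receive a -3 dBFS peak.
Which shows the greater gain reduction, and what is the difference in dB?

A, by 29.4 dB

A: overshoot 43 dB → output overshoot 10.75 dB → GR 32.25 dB.
B: overshoot 3 dB → output overshoot 0.15 dB → GR 2.85 dB.
A applies 29.4 dB more gain reduction.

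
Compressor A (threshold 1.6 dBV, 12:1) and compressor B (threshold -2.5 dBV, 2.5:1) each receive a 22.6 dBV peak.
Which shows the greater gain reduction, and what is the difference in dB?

A, by 4.19 dB

A: 21 dB over, compressed to 1.75 dB over, so 19.25 dB of GR.
B: 25.1 dB over, compressed to 10.04 dB over, so 15.06 dB of GR.
A reduces 4.19 dB more.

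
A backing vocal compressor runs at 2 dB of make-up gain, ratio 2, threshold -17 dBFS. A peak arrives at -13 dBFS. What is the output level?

The input is 4 dB above the -17 dBFS threshold.
At 2:1 the overshoot is divided by 2, leaving 2 dB above threshold.
That puts the output at -15 dBFS; make-up adds 2 dB, giving -13 dBFS.

-13 dBFS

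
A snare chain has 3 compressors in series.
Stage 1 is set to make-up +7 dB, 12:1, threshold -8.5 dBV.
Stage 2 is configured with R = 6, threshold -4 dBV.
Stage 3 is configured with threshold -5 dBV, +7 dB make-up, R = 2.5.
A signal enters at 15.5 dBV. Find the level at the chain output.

2.7 dBV

Stage 1: overshoot 24 dB → 24/12 = 2 dB → -6.5 dBV; +7 dB make-up → 0.5 dBV.
Stage 2: 0.5 dBV is 4.5 dB over -4 dBV; at 6:1 that becomes 0.75 dB over, giving -3.25 dBV.
Stage 3: overshoot 1.75 dB → 1.75/2.5 = 0.7 dB → -4.3 dBV; +7 dB make-up → 2.7 dBV.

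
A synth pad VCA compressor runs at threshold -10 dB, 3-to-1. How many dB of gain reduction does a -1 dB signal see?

6 dB

-1 dB exceeds the threshold by 9 dB.
At 3:1, output sits 9/3 = 3 dB above threshold.
GR = overshoot in − overshoot out = 9 − 3 = 6 dB.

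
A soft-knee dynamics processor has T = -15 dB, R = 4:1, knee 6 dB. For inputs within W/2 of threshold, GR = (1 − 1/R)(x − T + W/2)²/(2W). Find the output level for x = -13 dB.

-14.5625 dB

x − T + W/2 = -13 − (-15) + 3 = 5.
GR = (1 − 1/4) × 5² / 12 = 0.75 × 25 / 12 = 1.5625 dB.
Output = -13 − 1.5625 = -14.5625 dB.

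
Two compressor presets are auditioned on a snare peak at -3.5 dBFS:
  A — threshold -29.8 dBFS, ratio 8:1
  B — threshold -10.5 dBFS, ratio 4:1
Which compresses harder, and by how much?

A: GR = 26.3 − 26.3/8 = 23.0125 dB.
B: GR = 7 − 7/4 = 5.25 dB.
Difference: 17.7625 dB in favour of A.

A, by 17.7625 dB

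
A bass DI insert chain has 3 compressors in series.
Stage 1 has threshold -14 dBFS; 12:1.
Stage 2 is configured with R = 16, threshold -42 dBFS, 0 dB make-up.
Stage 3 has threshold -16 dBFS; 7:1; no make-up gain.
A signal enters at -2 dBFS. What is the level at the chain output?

-40.1875 dBFS

Stage 1: overshoot 12 dB → 12/12 = 1 dB → -13 dBFS.
Stage 2: overshoot 29 dB → 29/16 = 1.8125 dB → -40.1875 dBFS.
Stage 3: -40.1875 dBFS is at or below the -16 dBFS threshold — no compression; output -40.1875 dBFS.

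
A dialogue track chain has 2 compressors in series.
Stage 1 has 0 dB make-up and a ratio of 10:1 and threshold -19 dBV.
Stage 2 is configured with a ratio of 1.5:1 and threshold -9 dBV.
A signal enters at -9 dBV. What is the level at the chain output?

-18 dBV

Stage 1: overshoot 10 dB → 10/10 = 1 dB → -18 dBV.
Stage 2: below threshold (-18 ≤ -9); passes unchanged; output -18 dBV.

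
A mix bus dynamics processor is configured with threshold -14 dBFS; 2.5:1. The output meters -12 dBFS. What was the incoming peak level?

-9 dBFS

That's 2 dB above the -14 dBFS threshold.
Before 2.5:1 compression the overshoot was 2 × 2.5 = 5 dB, so input = -14 + 5 = -9 dBFS.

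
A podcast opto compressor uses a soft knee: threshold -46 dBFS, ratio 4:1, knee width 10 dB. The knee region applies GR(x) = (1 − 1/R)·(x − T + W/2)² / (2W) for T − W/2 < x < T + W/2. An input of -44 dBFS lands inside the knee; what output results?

-45.8375 dBFS

x − T + W/2 = -44 − (-46) + 5 = 7.
GR = (1 − 1/4) × 7² / 20 = 0.75 × 49 / 20 = 1.8375 dB.
Output = -44 − 1.8375 = -45.8375 dBFS.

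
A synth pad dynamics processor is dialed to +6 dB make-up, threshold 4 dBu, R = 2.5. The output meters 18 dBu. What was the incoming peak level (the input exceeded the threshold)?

24 dBu

Stripping the +6 dB make-up gives 12 dBu at the gain stage.
That's 8 dB above the 4 dBu threshold.
Before 2.5:1 compression the overshoot was 8 × 2.5 = 20 dB, so input = 4 + 20 = 24 dBu.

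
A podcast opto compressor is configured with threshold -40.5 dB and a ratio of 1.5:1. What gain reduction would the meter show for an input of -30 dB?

3.5 dB

-30 dB exceeds the threshold by 10.5 dB.
After 1.5:1 compression the overshoot becomes 10.5/1.5 = 7 dB.
So the signal is attenuated by 10.5 − 7 = 3.5 dB.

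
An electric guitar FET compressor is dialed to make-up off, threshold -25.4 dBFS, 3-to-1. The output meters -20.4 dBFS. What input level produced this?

-10.4 dBFS

Post-compression overshoot = -20.4 − (-25.4) = 5 dB.
Undo the ratio: input overshoot = 5 × 3 = 15 dB, giving input = -10.4 dBFS.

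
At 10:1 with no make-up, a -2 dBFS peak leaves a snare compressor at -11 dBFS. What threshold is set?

-12 dBFS

Input is 10 dB above T (since output overshoot × R = input overshoot: (-11 − T)·10 = -2 − T gives T = -12 dBFS).
Check: -12 + (-2 − (-12))/10 = -12 + 1 = -11 dBFS. ✓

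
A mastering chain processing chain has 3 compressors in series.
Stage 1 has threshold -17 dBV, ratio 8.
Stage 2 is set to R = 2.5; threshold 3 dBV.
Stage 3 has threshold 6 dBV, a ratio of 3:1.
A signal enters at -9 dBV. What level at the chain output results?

-16 dBV

Stage 1: -9 dBV is 8 dB over -17 dBV; at 8:1 that becomes 1 dB over, giving -16 dBV.
Stage 2: -16 dBV is at or below the 3 dBV threshold — no compression; output -16 dBV.
Stage 3: below threshold (-16 ≤ 6); passes unchanged; output -16 dBV.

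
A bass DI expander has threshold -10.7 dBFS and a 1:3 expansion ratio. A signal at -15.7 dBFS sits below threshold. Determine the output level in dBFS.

Below threshold, a 1:3 expander applies gain = (3−1)×(T − x) of attenuation.
(3−1) × 5 = 10 dB, so output = -15.7 − 10 = -25.7 dBFS.

-25.7 dBFS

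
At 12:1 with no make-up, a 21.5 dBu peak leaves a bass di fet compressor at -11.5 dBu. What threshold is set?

Input is 36 dB above T (since output overshoot × R = input overshoot: (-11.5 − T)·12 = 21.5 − T gives T = -14.5 dBu).
Check: -14.5 + (21.5 − (-14.5))/12 = -14.5 + 3 = -11.5 dBu. ✓

-14.5 dBu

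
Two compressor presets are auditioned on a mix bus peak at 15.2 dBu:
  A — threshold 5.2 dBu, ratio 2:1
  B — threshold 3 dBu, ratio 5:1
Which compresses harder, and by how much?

A: 10 dB over, compressed to 5 dB over, so 5 dB of GR.
B: 12.2 dB over, compressed to 2.44 dB over, so 9.76 dB of GR.
B applies 4.76 dB more gain reduction.

B, by 4.76 dB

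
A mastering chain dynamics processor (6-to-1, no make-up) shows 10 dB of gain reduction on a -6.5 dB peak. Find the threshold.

Let T be the threshold. Output overshoot = (input overshoot)/R, so -16.5 − T = (-6.5 − T)/6.
6·(-16.5 − T) = -6.5 − T → 5·T = -99 − (-6.5) = -92.5.
T = -92.5/5 = -18.5 dB.

-18.5 dB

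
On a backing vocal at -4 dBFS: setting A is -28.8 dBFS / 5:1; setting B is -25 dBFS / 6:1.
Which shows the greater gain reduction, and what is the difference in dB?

A: overshoot 24.8 dB → output overshoot 4.96 dB → GR 19.84 dB.
B: overshoot 21 dB → output overshoot 3.5 dB → GR 17.5 dB.
Difference: 2.34 dB in favour of A.

A, by 2.34 dB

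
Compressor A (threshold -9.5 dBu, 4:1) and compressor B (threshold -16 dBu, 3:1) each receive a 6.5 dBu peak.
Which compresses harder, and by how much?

A: 16 dB over, compressed to 4 dB over, so 12 dB of GR.
B: 22.5 dB over, compressed to 7.5 dB over, so 15 dB of GR.
B reduces 3 dB more.

B, by 3 dB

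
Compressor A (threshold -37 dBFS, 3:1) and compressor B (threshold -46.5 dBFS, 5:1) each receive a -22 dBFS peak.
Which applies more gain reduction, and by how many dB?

B, by 9.6 dB

A: 15 dB over, compressed to 5 dB over, so 10 dB of GR.
B: 24.5 dB over, compressed to 4.9 dB over, so 19.6 dB of GR.
B applies 9.6 dB more gain reduction.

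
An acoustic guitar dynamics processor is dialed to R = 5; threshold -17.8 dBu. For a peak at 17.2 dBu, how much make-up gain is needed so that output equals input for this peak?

28 dB

Overshoot 35 dB → 35/5 = 7 dB after compression, so the compressed level is -17.8 + 7 = -10.8 dBu.
Make-up = target − compressed = 17.2 − (-10.8) = 28 dB.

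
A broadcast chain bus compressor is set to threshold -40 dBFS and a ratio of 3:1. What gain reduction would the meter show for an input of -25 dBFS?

The signal is 15 dB above threshold.
A 3:1 ratio leaves 5 dB of that excess.
GR = overshoot in − overshoot out = 15 − 5 = 10 dB.

10 dB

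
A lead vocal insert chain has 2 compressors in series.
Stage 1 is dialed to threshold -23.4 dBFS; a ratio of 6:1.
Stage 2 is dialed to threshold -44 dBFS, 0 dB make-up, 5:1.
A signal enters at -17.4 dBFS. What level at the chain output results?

-39.68 dBFS

Stage 1: overshoot 6 dB → 6/6 = 1 dB → -22.4 dBFS.
Stage 2: 21.6 dB above -44 dBFS, reduced 5:1 to 4.32 dB above → -39.68 dBFS.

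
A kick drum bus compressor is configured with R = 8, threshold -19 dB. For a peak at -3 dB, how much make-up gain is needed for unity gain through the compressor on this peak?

Overshoot 16 dB → 16/8 = 2 dB after compression, so the compressed level is -19 + 2 = -17 dB.
Make-up = target − compressed = -3 − (-17) = 14 dB.

14 dB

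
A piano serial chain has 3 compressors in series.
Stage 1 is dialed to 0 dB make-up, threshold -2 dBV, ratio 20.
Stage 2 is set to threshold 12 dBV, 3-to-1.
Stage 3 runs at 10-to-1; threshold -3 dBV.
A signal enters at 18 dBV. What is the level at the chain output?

Stage 1: 20 dB above -2 dBV, reduced 20:1 to 1 dB above → -1 dBV.
Stage 2: below threshold (-1 ≤ 12); passes unchanged; output -1 dBV.
Stage 3: overshoot 2 dB → 2/10 = 0.2 dB → -2.8 dBV.

-2.8 dBV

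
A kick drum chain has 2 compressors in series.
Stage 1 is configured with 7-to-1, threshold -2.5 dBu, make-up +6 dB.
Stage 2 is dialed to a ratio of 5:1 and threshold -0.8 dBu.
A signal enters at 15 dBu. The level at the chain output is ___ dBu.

Stage 1: 15 dBu is 17.5 dB over -2.5 dBu; at 7:1 that becomes 2.5 dB over, giving 0 dBu; +6 dB make-up → 6 dBu.
Stage 2: overshoot 6.8 dB → 6.8/5 = 1.36 dB → 0.56 dBu.

0.56 dBu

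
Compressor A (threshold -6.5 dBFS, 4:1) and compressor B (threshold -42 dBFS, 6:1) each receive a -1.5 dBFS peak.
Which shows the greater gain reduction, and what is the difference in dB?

B, by 30 dB

A: GR = 5 − 5/4 = 3.75 dB.
B: GR = 40.5 − 40.5/6 = 33.75 dB.
Difference: 30 dB in favour of B.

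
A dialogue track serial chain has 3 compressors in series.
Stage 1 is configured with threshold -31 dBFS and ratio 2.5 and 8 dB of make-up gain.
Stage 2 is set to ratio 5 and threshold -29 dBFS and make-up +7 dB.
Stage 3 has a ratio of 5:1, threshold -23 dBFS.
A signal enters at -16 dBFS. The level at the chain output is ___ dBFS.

Stage 1: 15 dB above -31 dBFS, reduced 2.5:1 to 6 dB above → -25 dBFS; +8 dB make-up → -17 dBFS.
Stage 2: 12 dB above -29 dBFS, reduced 5:1 to 2.4 dB above → -26.6 dBFS; +7 dB make-up → -19.6 dBFS.
Stage 3: overshoot 3.4 dB → 3.4/5 = 0.68 dB → -22.32 dBFS.

-22.32 dBFS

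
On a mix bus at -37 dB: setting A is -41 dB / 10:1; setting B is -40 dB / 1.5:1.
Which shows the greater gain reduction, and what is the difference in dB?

A, by 2.6 dB

A: 4 dB over, compressed to 0.4 dB over, so 3.6 dB of GR.
B: 3 dB over, compressed to 2 dB over, so 1 dB of GR.
Difference: 2.6 dB in favour of A.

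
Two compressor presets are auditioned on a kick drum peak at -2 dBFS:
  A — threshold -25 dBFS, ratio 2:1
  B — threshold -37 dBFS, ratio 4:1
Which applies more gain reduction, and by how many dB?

B, by 14.75 dB

A: 23 dB over, compressed to 11.5 dB over, so 11.5 dB of GR.
B: 35 dB over, compressed to 8.75 dB over, so 26.25 dB of GR.
B applies 14.75 dB more gain reduction.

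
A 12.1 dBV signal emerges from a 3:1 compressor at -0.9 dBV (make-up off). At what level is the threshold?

Gain reduction = 12.1 − (-0.9) = 13 dB; output overshoot = GR / (R − 1) = 13 / 2 = 6.5 dB.
Threshold = output − output overshoot = -0.9 − 6.5 = -7.4 dBV.

-7.4 dBV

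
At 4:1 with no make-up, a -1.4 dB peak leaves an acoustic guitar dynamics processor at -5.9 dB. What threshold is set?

-7.4 dB

Input is 6 dB above T (since output overshoot × R = input overshoot: (-5.9 − T)·4 = -1.4 − T gives T = -7.4 dB).
Check: -7.4 + (-1.4 − (-7.4))/4 = -7.4 + 1.5 = -5.9 dB. ✓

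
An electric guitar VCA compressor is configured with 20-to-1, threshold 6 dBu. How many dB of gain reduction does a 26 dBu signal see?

Overshoot = 26 − 6 = 20 dB.
After 20:1 compression the overshoot becomes 20/20 = 1 dB.
Gain reduction = 20 − 1 = 19 dB.

19 dB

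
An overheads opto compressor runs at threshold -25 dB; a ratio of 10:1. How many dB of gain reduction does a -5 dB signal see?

18 dB

Overshoot = -5 − (-25) = 20 dB.
At 10:1, output sits 20/10 = 2 dB above threshold.
So the signal is attenuated by 20 − 2 = 18 dB.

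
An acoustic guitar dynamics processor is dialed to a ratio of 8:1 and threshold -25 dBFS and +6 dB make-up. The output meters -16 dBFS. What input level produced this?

-1 dBFS

Before make-up, the level was -16 − 6 = -22 dBFS.
Post-compression overshoot = -22 − (-25) = 3 dB.
Input overshoot = R × output overshoot = 24 dB → input = -25 + 24 = -1 dBFS.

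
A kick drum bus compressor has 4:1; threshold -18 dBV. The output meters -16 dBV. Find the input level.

The compressed level sits -16 − (-18) = 2 dB over threshold.
Input overshoot = R × output overshoot = 8 dB → input = -18 + 8 = -10 dBV.

-10 dBV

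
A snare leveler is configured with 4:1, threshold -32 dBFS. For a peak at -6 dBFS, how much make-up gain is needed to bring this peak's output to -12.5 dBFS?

Overshoot 26 dB → 26/4 = 6.5 dB after compression, so the compressed level is -32 + 6.5 = -25.5 dBFS.
Make-up = target − compressed = -12.5 − (-25.5) = 13 dB.

13 dB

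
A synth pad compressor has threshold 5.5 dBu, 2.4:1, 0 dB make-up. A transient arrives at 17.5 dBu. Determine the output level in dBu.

10.5 dBu

Overshoot: 17.5 − 5.5 = 12 dB.
The 12 dB excess becomes 5 dB after 2.4:1 reduction.
Output = 5.5 + 5 = 10.5 dBu.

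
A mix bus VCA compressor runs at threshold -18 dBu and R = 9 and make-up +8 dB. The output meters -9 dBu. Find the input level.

Remove make-up: -9 − 8 = -17 dBu.
The compressed level sits -17 − (-18) = 1 dB over threshold.
Before 9:1 compression the overshoot was 1 × 9 = 9 dB, so input = -18 + 9 = -9 dBu.

-9 dBu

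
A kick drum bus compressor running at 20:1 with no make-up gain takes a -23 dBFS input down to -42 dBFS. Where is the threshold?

-43 dBFS

Let T be the threshold. Output overshoot = (input overshoot)/R, so -42 − T = (-23 − T)/20.
20·(-42 − T) = -23 − T → 19·T = -840 − (-23) = -817.
T = -817/19 = -43 dBFS.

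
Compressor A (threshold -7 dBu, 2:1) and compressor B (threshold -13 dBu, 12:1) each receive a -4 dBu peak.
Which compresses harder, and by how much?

A: GR = 3 − 3/2 = 1.5 dB.
B: GR = 9 − 9/12 = 8.25 dB.
B applies 6.75 dB more gain reduction.

B, by 6.75 dB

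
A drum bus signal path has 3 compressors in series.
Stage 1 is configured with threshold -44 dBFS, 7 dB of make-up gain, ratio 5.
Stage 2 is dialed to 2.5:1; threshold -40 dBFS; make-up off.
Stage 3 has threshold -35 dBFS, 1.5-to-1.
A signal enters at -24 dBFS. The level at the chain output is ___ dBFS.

-37.2 dBFS

Stage 1: -24 dBFS is 20 dB over -44 dBFS; at 5:1 that becomes 4 dB over, giving -40 dBFS; +7 dB make-up → -33 dBFS.
Stage 2: -33 dBFS is 7 dB over -40 dBFS; at 2.5:1 that becomes 2.8 dB over, giving -37.2 dBFS.
Stage 3: -37.2 dBFS is at or below the -35 dBFS threshold — no compression; output -37.2 dBFS.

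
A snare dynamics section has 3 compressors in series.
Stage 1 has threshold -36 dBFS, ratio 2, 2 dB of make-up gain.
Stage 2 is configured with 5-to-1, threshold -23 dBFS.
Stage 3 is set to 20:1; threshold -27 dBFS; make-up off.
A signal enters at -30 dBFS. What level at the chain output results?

-31 dBFS

Stage 1: overshoot 6 dB → 6/2 = 3 dB → -33 dBFS; +2 dB make-up → -31 dBFS.
Stage 2: below threshold (-31 ≤ -23); passes unchanged; output -31 dBFS.
Stage 3: -31 dBFS ≤ -27 dBFS, so stage 3 doesn't engage; output -31 dBFS.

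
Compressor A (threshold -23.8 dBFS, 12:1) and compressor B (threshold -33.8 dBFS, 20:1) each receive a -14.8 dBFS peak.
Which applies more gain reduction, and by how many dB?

B, by 9.8 dB

A: 9 dB over, compressed to 0.75 dB over, so 8.25 dB of GR.
B: 19 dB over, compressed to 0.95 dB over, so 18.05 dB of GR.
B applies 9.8 dB more gain reduction.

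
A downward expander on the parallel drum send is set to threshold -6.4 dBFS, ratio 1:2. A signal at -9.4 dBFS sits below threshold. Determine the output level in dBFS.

-12.4 dBFS

Undershoot = (-6.4) − (-9.4) = 3 dB.
At 1:2, that expands to 6 dB under threshold.
Output = -6.4 − 6 = -12.4 dBFS.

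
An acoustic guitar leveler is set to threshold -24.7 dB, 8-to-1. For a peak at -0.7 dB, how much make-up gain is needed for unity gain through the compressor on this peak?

21 dB

The peak compresses to -24.7 + 24/8 = -21.7 dB.
To reach -0.7 dB requires -0.7 − (-21.7) = 21 dB of make-up.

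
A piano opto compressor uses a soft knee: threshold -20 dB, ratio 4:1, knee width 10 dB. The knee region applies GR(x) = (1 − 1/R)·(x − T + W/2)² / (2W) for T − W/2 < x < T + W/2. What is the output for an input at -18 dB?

x − T + W/2 = -18 − (-20) + 5 = 7.
GR = (1 − 1/4) × 7² / 20 = 0.75 × 49 / 20 = 1.8375 dB.
Output = -18 − 1.8375 = -19.8375 dB.

-19.8375 dB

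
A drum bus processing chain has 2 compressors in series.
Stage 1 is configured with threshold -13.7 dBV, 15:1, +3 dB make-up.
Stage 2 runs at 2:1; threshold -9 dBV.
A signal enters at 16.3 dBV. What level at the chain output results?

Stage 1: 30 dB above -13.7 dBV, reduced 15:1 to 2 dB above → -11.7 dBV; +3 dB make-up → -8.7 dBV.
Stage 2: -8.7 dBV is 0.3 dB over -9 dBV; at 2:1 that becomes 0.15 dB over, giving -8.85 dBV.

-8.85 dBV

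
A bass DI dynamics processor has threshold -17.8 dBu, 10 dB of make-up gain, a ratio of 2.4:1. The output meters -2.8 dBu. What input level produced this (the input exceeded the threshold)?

Stripping the +10 dB make-up gives -12.8 dBu at the gain stage.
Post-compression overshoot = -12.8 − (-17.8) = 5 dB.
Before 2.4:1 compression the overshoot was 5 × 2.4 = 12 dB, so input = -17.8 + 12 = -5.8 dBu.

-5.8 dBu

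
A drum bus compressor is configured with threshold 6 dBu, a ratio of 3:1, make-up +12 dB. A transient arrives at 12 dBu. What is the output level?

20 dBu

12 dBu sits 6 dB over threshold.
3:1 compression reduces that to 6/3 = 2 dB over.
So the level is 6 + 2 = 8 dBu; make-up adds 12 dB, giving 20 dBu.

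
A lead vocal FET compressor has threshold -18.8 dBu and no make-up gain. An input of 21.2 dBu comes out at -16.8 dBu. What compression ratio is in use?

Input overshoot = 21.2 − (-18.8) = 40 dB; output overshoot = -16.8 − (-18.8) = 2 dB.
Ratio = 40 / 2 = 20.

20:1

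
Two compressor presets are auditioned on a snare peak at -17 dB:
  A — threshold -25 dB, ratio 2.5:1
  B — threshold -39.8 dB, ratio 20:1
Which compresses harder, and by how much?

B, by 16.86 dB

A: 8 dB over, compressed to 3.2 dB over, so 4.8 dB of GR.
B: 22.8 dB over, compressed to 1.14 dB over, so 21.66 dB of GR.
Difference: 16.86 dB in favour of B.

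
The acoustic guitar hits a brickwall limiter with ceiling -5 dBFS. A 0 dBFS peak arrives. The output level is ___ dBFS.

-5 dBFS

At ∞:1, everything above -5 dBFS is held at the ceiling.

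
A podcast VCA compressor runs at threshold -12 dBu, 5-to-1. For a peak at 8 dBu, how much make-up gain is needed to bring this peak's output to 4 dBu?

12 dB

Overshoot 20 dB → 20/5 = 4 dB after compression, so the compressed level is -12 + 4 = -8 dBu.
Make-up = target − compressed = 4 − (-8) = 12 dB.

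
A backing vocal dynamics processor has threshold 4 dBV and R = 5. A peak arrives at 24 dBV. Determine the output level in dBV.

8 dBV

The input is 20 dB above the 4 dBV threshold.
The 20 dB excess becomes 4 dB after 5:1 reduction.
That puts the output at 8 dBV.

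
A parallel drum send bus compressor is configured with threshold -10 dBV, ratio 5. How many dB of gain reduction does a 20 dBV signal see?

24 dB

Overshoot = 20 − (-10) = 30 dB.
At 5:1, output sits 30/5 = 6 dB above threshold.
GR = overshoot in − overshoot out = 30 − 6 = 24 dB.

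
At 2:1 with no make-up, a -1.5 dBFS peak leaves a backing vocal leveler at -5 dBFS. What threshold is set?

Gain reduction = -1.5 − (-5) = 3.5 dB; output overshoot = GR / (R − 1) = 3.5 / 1 = 3.5 dB.
Threshold = output − output overshoot = -5 − 3.5 = -8.5 dBFS.

-8.5 dBFS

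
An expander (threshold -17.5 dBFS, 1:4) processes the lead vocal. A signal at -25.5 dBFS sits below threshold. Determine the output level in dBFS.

The input is 8 dB below the -17.5 dBFS threshold.
A 1:4 expander multiplies undershoot by 4: 8 × 4 = 32 dB below threshold.
Output = -17.5 − 32 = -49.5 dBFS.

-49.5 dBFS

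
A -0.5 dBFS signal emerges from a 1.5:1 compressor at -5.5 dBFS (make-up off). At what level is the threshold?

Input is 15 dB above T (since output overshoot × R = input overshoot: (-5.5 − T)·1.5 = -0.5 − T gives T = -15.5 dBFS).
Check: -15.5 + (-0.5 − (-15.5))/1.5 = -15.5 + 10 = -5.5 dBFS. ✓

-15.5 dBFS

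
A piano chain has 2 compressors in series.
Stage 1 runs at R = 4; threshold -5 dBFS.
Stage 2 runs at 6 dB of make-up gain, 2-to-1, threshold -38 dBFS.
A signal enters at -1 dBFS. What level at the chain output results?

Stage 1: overshoot 4 dB → 4/4 = 1 dB → -4 dBFS.
Stage 2: -4 dBFS is 34 dB over -38 dBFS; at 2:1 that becomes 17 dB over, giving -21 dBFS; +6 dB make-up → -15 dBFS.

-15 dBFS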